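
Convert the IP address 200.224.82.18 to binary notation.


200 = 11001000
224 = 11100000
82 = 01010010
18 = 00010010
Binary: 11001000.11100000.01010010.00010010


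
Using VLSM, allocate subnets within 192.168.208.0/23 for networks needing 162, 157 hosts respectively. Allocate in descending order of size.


162 hosts -> /24 (254 usable): 192.168.208.0/24
157 hosts -> /24 (254 usable): 192.168.209.0/24
Allocation: 192.168.208.0/24 (162 hosts, 254 usable); 192.168.209.0/24 (157 hosts, 254 usable)


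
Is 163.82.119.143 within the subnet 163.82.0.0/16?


Subnet network: 163.82.0.0
Test IP AND mask: 163.82.0.0
Yes, 163.82.119.143 is in 163.82.0.0/16


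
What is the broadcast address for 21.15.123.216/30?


Network: 21.15.123.216/30
Host bits = 2
Set all host bits to 1:
Broadcast: 21.15.123.219


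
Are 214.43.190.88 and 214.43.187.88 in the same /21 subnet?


Mask: 255.255.248.0
214.43.190.88 AND mask = 214.43.184.0
214.43.187.88 AND mask = 214.43.184.0
Yes, same subnet (214.43.184.0)


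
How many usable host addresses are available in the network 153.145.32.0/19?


Host bits = 32 - 19 = 13
Total addresses = 2^13 = 8192
Usable = total - 2 (network and broadcast)
Usable hosts: 8190


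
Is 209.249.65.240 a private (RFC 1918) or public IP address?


RFC 1918 private ranges:
  10.0.0.0/8 (10.0.0.0 - 10.255.255.255)
  172.16.0.0/12 (172.16.0.0 - 172.31.255.255)
  192.168.0.0/16 (192.168.0.0 - 192.168.255.255)
Public (not in any RFC 1918 range)


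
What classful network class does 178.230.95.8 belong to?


First octet: 178
Binary: 10110010
10xxxxxx -> Class B (128-191)
Class B, default mask 255.255.0.0 (/16)


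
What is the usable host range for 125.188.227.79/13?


Network: 125.184.0.0
Broadcast: 125.191.255.255
First usable = network + 1
Last usable = broadcast - 1
Range: 125.184.0.1 to 125.191.255.254


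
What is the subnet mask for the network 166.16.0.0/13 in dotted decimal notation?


/13 means 13 network bits, 19 host bits
Binary: 11111111111110000000000000000000
Mask: 255.248.0.0


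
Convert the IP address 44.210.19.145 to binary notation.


44 = 00101100
210 = 11010010
19 = 00010011
145 = 10010001
Binary: 00101100.11010010.00010011.10010001


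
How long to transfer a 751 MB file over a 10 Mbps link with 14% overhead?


Effective throughput = 10 * (1 - 14/100) = 8.6 Mbps
File size in Mb = 751 * 8 = 6008 Mb
Time = 6008 / 8.6
Time = 698.6047 seconds


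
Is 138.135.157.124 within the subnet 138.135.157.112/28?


Subnet network: 138.135.157.112
Test IP AND mask: 138.135.157.112
Yes, 138.135.157.124 is in 138.135.157.112/28


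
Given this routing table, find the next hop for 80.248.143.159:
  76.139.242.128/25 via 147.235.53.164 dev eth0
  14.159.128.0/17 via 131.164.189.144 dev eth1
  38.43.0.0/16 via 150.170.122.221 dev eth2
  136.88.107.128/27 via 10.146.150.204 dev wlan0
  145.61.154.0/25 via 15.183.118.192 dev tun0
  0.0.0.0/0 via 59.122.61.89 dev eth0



Longest prefix match for 80.248.143.159:
  /25 76.139.242.128: no
  /17 14.159.128.0: no
  /16 38.43.0.0: no
  /27 136.88.107.128: no
  /25 145.61.154.0: no
  /0 0.0.0.0: MATCH
Selected: next-hop 59.122.61.89 via eth0 (matched /0)


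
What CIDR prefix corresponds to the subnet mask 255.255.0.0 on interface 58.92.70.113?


Binary: 11111111.11111111.00000000.00000000
Count leading 1s
Prefix: /16


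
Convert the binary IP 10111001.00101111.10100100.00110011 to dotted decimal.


10111001 = 185
00101111 = 47
10100100 = 164
00110011 = 51
IP: 185.47.164.51


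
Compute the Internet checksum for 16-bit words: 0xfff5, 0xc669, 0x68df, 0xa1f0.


Sum all words (with carry folding):
+ 0xfff5 = 0xfff5
+ 0xc669 = 0xc65f
+ 0x68df = 0x2f3f
+ 0xa1f0 = 0xd12f
One's complement: ~0xd12f
Checksum = 0x2ed0


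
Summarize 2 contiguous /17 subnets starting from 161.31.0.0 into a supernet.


Original prefix: /17
Number of subnets: 2 = 2^1
New prefix = 17 - 1 = 16
Supernet: 161.31.0.0/16


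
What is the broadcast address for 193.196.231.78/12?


Network: 193.192.0.0/12
Host bits = 20
Set all host bits to 1:
Broadcast: 193.207.255.255


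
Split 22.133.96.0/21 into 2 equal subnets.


New prefix = 21 + 1 = 22
Each subnet has 1024 addresses
  22.133.96.0/22
  22.133.100.0/22
Subnets: 22.133.96.0/22, 22.133.100.0/22


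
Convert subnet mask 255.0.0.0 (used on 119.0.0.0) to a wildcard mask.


Subnet mask: 255.0.0.0
Wildcard = 255.255.255.255 - subnet mask
255 - 255 = 0
255 - 0 = 255
255 - 0 = 255
255 - 0 = 255
Wildcard: 0.255.255.255


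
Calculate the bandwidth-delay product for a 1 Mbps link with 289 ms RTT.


BDP = bandwidth * RTT
= 1 Mbps * 289 ms
= 1 * 1e6 * 289 / 1000 bits
= 289000 bits
= 36125 bytes
= 35.2783 KB
BDP = 289000 bits (36125 bytes)


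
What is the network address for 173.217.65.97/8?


IP:   10101101.11011001.01000001.01100001
Mask: 11111111.00000000.00000000.00000000
AND operation:
Net:  10101101.00000000.00000000.00000000
Network: 173.0.0.0/8


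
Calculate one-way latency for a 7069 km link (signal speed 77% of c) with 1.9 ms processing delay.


Speed = 0.77 * 3e5 km/s = 231000 km/s
Propagation delay = 7069 / 231000 = 0.0306 s = 30.6017 ms
Processing delay = 1.9 ms
Total one-way latency = 32.5017 ms


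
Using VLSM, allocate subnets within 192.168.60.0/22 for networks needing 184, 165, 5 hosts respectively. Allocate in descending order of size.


184 hosts -> /24 (254 usable): 192.168.60.0/24
165 hosts -> /24 (254 usable): 192.168.61.0/24
5 hosts -> /29 (6 usable): 192.168.62.0/29
Allocation: 192.168.60.0/24 (184 hosts, 254 usable); 192.168.61.0/24 (165 hosts, 254 usable); 192.168.62.0/29 (5 hosts, 6 usable)


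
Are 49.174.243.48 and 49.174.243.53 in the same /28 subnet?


Mask: 255.255.255.240
49.174.243.48 AND mask = 49.174.243.48
49.174.243.53 AND mask = 49.174.243.48
Yes, same subnet (49.174.243.48)


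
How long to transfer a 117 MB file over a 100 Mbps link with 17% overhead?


Effective throughput = 100 * (1 - 17/100) = 83 Mbps
File size in Mb = 117 * 8 = 936 Mb
Time = 936 / 83
Time = 11.2771 seconds


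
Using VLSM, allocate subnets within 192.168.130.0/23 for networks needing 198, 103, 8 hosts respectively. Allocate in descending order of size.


198 hosts -> /24 (254 usable): 192.168.130.0/24
103 hosts -> /25 (126 usable): 192.168.131.0/25
8 hosts -> /28 (14 usable): 192.168.131.128/28
Allocation: 192.168.130.0/24 (198 hosts, 254 usable); 192.168.131.0/25 (103 hosts, 126 usable); 192.168.131.128/28 (8 hosts, 14 usable)


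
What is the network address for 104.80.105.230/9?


IP:   01101000.01010000.01101001.11100110
Mask: 11111111.10000000.00000000.00000000
AND operation:
Net:  01101000.00000000.00000000.00000000
Network: 104.0.0.0/9


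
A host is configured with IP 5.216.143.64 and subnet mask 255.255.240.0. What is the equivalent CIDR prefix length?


Binary: 11111111.11111111.11110000.00000000
Count leading 1s
Prefix: /20


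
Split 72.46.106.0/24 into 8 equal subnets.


New prefix = 24 + 3 = 27
Each subnet has 32 addresses
  72.46.106.0/27
  72.46.106.32/27
  72.46.106.64/27
  72.46.106.96/27
  72.46.106.128/27
  72.46.106.160/27
  72.46.106.192/27
  72.46.106.224/27
Subnets: 72.46.106.0/27, 72.46.106.32/27, 72.46.106.64/27, 72.46.106.96/27, 72.46.106.128/27, 72.46.106.160/27, 72.46.106.192/27, 72.46.106.224/27


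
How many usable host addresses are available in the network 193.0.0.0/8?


Host bits = 32 - 8 = 24
Total addresses = 2^24 = 16777216
Usable = total - 2 (network and broadcast)
Usable hosts: 16777214


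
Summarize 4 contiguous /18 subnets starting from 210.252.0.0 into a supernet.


Original prefix: /18
Number of subnets: 4 = 2^2
New prefix = 18 - 2 = 16
Supernet: 210.252.0.0/16


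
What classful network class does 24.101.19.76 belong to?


First octet: 24
Binary: 00011000
0xxxxxxx -> Class A (1-126)
Class A, default mask 255.0.0.0 (/8)


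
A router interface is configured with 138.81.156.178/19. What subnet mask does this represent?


/19 means 19 network bits, 13 host bits
Binary: 11111111111111111110000000000000
Mask: 255.255.224.0


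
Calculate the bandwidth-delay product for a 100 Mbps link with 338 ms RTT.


BDP = bandwidth * RTT
= 100 Mbps * 338 ms
= 100 * 1e6 * 338 / 1000 bits
= 33800000 bits
= 4225000 bytes
= 4125.9766 KB
BDP = 33800000 bits (4225000 bytes)


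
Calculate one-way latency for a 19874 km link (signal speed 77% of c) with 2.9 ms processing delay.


Speed = 0.77 * 3e5 km/s = 231000 km/s
Propagation delay = 19874 / 231000 = 0.086 s = 86.0346 ms
Processing delay = 2.9 ms
Total one-way latency = 88.9346 ms


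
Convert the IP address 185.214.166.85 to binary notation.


185 = 10111001
214 = 11010110
166 = 10100110
85 = 01010101
Binary: 10111001.11010110.10100110.01010101


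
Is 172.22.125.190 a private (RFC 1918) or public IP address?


RFC 1918 private ranges:
  10.0.0.0/8 (10.0.0.0 - 10.255.255.255)
  172.16.0.0/12 (172.16.0.0 - 172.31.255.255)
  192.168.0.0/16 (192.168.0.0 - 192.168.255.255)
Private (in 172.16.0.0/12)


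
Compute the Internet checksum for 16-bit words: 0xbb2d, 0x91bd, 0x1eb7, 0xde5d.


Sum all words (with carry folding):
+ 0xbb2d = 0xbb2d
+ 0x91bd = 0x4ceb
+ 0x1eb7 = 0x6ba2
+ 0xde5d = 0x4a00
One's complement: ~0x4a00
Checksum = 0xb5ff


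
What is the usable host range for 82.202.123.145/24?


Network: 82.202.123.0
Broadcast: 82.202.123.255
First usable = network + 1
Last usable = broadcast - 1
Range: 82.202.123.1 to 82.202.123.254


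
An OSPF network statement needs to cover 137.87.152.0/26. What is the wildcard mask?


Subnet mask: 255.255.255.192
Wildcard = 255.255.255.255 - subnet mask
255 - 255 = 0
255 - 255 = 0
255 - 255 = 0
255 - 192 = 63
Wildcard: 0.0.0.63


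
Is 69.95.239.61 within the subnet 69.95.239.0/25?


Subnet network: 69.95.239.0
Test IP AND mask: 69.95.239.0
Yes, 69.95.239.61 is in 69.95.239.0/25


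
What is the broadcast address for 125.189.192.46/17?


Network: 125.189.128.0/17
Host bits = 15
Set all host bits to 1:
Broadcast: 125.189.255.255


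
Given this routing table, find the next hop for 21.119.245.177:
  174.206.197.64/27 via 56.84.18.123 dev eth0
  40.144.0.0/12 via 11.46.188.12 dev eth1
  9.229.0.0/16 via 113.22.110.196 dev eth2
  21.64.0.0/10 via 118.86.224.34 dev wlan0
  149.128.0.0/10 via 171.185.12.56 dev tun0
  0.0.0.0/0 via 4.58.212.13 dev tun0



Longest prefix match for 21.119.245.177:
  /27 174.206.197.64: no
  /12 40.144.0.0: no
  /16 9.229.0.0: no
  /10 21.64.0.0: MATCH
  /10 149.128.0.0: no
  /0 0.0.0.0: MATCH
Selected: next-hop 118.86.224.34 via wlan0 (matched /10)


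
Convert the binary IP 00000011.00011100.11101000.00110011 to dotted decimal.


00000011 = 3
00011100 = 28
11101000 = 232
00110011 = 51
IP: 3.28.232.51


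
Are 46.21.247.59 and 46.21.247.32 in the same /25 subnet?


Mask: 255.255.255.128
46.21.247.59 AND mask = 46.21.247.0
46.21.247.32 AND mask = 46.21.247.0
Yes, same subnet (46.21.247.0)


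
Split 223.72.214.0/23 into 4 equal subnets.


New prefix = 23 + 2 = 25
Each subnet has 128 addresses
  223.72.214.0/25
  223.72.214.128/25
  223.72.215.0/25
  223.72.215.128/25
Subnets: 223.72.214.0/25, 223.72.214.128/25, 223.72.215.0/25, 223.72.215.128/25


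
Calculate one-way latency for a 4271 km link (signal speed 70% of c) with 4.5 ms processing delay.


Speed = 0.7 * 3e5 km/s = 210000 km/s
Propagation delay = 4271 / 210000 = 0.0203 s = 20.3381 ms
Processing delay = 4.5 ms
Total one-way latency = 24.8381 ms


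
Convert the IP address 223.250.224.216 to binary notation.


223 = 11011111
250 = 11111010
224 = 11100000
216 = 11011000
Binary: 11011111.11111010.11100000.11011000


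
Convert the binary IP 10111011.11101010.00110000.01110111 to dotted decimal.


10111011 = 187
11101010 = 234
00110000 = 48
01110111 = 119
IP: 187.234.48.119


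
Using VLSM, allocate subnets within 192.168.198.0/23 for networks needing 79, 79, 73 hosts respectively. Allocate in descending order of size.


79 hosts -> /25 (126 usable): 192.168.198.0/25
79 hosts -> /25 (126 usable): 192.168.198.128/25
73 hosts -> /25 (126 usable): 192.168.199.0/25
Allocation: 192.168.198.0/25 (79 hosts, 126 usable); 192.168.198.128/25 (79 hosts, 126 usable); 192.168.199.0/25 (73 hosts, 126 usable)


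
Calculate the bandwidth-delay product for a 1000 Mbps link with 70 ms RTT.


BDP = bandwidth * RTT
= 1000 Mbps * 70 ms
= 1000 * 1e6 * 70 / 1000 bits
= 70000000 bits
= 8750000 bytes
= 8544.9219 KB
BDP = 70000000 bits (8750000 bytes)


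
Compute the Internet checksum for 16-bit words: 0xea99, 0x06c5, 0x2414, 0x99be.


Sum all words (with carry folding):
+ 0xea99 = 0xea99
+ 0x06c5 = 0xf15e
+ 0x2414 = 0x1573
+ 0x99be = 0xaf31
One's complement: ~0xaf31
Checksum = 0x50ce


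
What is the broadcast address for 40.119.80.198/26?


Network: 40.119.80.192/26
Host bits = 6
Set all host bits to 1:
Broadcast: 40.119.80.255


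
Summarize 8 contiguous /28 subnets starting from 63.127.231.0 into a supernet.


Original prefix: /28
Number of subnets: 8 = 2^3
New prefix = 28 - 3 = 25
Supernet: 63.127.231.0/25


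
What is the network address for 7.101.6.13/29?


IP:   00000111.01100101.00000110.00001101
Mask: 11111111.11111111.11111111.11111000
AND operation:
Net:  00000111.01100101.00000110.00001000
Network: 7.101.6.8/29


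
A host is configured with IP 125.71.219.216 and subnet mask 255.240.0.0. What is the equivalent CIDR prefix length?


Binary: 11111111.11110000.00000000.00000000
Count leading 1s
Prefix: /12


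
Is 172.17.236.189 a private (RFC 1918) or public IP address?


RFC 1918 private ranges:
  10.0.0.0/8 (10.0.0.0 - 10.255.255.255)
  172.16.0.0/12 (172.16.0.0 - 172.31.255.255)
  192.168.0.0/16 (192.168.0.0 - 192.168.255.255)
Private (in 172.16.0.0/12)


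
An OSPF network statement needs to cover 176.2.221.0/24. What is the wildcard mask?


Subnet mask: 255.255.255.0
Wildcard = 255.255.255.255 - subnet mask
255 - 255 = 0
255 - 255 = 0
255 - 255 = 0
255 - 0 = 255
Wildcard: 0.0.0.255


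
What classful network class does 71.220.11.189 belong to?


First octet: 71
Binary: 01000111
0xxxxxxx -> Class A (1-126)
Class A, default mask 255.0.0.0 (/8)


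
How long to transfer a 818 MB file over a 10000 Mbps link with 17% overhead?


Effective throughput = 10000 * (1 - 17/100) = 8300 Mbps
File size in Mb = 818 * 8 = 6544 Mb
Time = 6544 / 8300
Time = 0.7884 seconds


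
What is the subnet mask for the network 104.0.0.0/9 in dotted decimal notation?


/9 means 9 network bits, 23 host bits
Binary: 11111111100000000000000000000000
Mask: 255.128.0.0


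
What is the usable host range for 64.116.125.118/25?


Network: 64.116.125.0
Broadcast: 64.116.125.127
First usable = network + 1
Last usable = broadcast - 1
Range: 64.116.125.1 to 64.116.125.126


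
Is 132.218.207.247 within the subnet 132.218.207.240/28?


Subnet network: 132.218.207.240
Test IP AND mask: 132.218.207.240
Yes, 132.218.207.247 is in 132.218.207.240/28


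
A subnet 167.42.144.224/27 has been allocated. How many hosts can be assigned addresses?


Host bits = 32 - 27 = 5
Total addresses = 2^5 = 32
Usable = total - 2 (network and broadcast)
Usable hosts: 30


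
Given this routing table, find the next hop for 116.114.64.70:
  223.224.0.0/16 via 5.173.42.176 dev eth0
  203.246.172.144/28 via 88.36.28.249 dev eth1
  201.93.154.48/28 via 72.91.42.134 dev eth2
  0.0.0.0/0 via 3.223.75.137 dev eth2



Longest prefix match for 116.114.64.70:
  /16 223.224.0.0: no
  /28 203.246.172.144: no
  /28 201.93.154.48: no
  /0 0.0.0.0: MATCH
Selected: next-hop 3.223.75.137 via eth2 (matched /0)


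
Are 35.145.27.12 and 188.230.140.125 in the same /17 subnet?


Mask: 255.255.128.0
35.145.27.12 AND mask = 35.145.0.0
188.230.140.125 AND mask = 188.230.128.0
No, different subnets (35.145.0.0 vs 188.230.128.0)


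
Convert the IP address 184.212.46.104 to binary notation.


184 = 10111000
212 = 11010100
46 = 00101110
104 = 01101000
Binary: 10111000.11010100.00101110.01101000


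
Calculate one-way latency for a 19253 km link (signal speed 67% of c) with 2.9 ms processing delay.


Speed = 0.67 * 3e5 km/s = 201000 km/s
Propagation delay = 19253 / 201000 = 0.0958 s = 95.7861 ms
Processing delay = 2.9 ms
Total one-way latency = 98.6861 ms


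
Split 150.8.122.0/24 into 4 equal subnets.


New prefix = 24 + 2 = 26
Each subnet has 64 addresses
  150.8.122.0/26
  150.8.122.64/26
  150.8.122.128/26
  150.8.122.192/26
Subnets: 150.8.122.0/26, 150.8.122.64/26, 150.8.122.128/26, 150.8.122.192/26


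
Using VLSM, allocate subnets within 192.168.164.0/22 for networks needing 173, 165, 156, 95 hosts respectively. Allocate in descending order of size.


173 hosts -> /24 (254 usable): 192.168.164.0/24
165 hosts -> /24 (254 usable): 192.168.165.0/24
156 hosts -> /24 (254 usable): 192.168.166.0/24
95 hosts -> /25 (126 usable): 192.168.167.0/25
Allocation: 192.168.164.0/24 (173 hosts, 254 usable); 192.168.165.0/24 (165 hosts, 254 usable); 192.168.166.0/24 (156 hosts, 254 usable); 192.168.167.0/25 (95 hosts, 126 usable)


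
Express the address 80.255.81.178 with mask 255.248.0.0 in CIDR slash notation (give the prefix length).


Binary: 11111111.11111000.00000000.00000000
Count leading 1s
Prefix: /13


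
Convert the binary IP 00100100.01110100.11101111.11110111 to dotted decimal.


00100100 = 36
01110100 = 116
11101111 = 239
11110111 = 247
IP: 36.116.239.247


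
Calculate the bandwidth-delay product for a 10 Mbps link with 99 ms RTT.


BDP = bandwidth * RTT
= 10 Mbps * 99 ms
= 10 * 1e6 * 99 / 1000 bits
= 990000 bits
= 123750 bytes
= 120.8496 KB
BDP = 990000 bits (123750 bytes)


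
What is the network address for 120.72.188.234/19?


IP:   01111000.01001000.10111100.11101010
Mask: 11111111.11111111.11100000.00000000
AND operation:
Net:  01111000.01001000.10100000.00000000
Network: 120.72.160.0/19


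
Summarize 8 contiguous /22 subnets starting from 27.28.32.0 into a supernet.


Original prefix: /22
Number of subnets: 8 = 2^3
New prefix = 22 - 3 = 19
Supernet: 27.28.32.0/19


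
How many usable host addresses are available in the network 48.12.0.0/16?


Host bits = 32 - 16 = 16
Total addresses = 2^16 = 65536
Usable = total - 2 (network and broadcast)
Usable hosts: 65534


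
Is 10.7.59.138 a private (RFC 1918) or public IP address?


RFC 1918 private ranges:
  10.0.0.0/8 (10.0.0.0 - 10.255.255.255)
  172.16.0.0/12 (172.16.0.0 - 172.31.255.255)
  192.168.0.0/16 (192.168.0.0 - 192.168.255.255)
Private (in 10.0.0.0/8)


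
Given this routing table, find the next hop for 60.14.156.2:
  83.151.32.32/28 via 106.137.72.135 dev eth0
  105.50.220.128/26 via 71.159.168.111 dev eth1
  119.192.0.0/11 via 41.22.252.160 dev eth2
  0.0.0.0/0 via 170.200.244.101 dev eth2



Longest prefix match for 60.14.156.2:
  /28 83.151.32.32: no
  /26 105.50.220.128: no
  /11 119.192.0.0: no
  /0 0.0.0.0: MATCH
Selected: next-hop 170.200.244.101 via eth2 (matched /0)


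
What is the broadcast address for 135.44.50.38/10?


Network: 135.0.0.0/10
Host bits = 22
Set all host bits to 1:
Broadcast: 135.63.255.255


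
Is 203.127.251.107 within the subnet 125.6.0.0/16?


Subnet network: 125.6.0.0
Test IP AND mask: 203.127.0.0
No, 203.127.251.107 is not in 125.6.0.0/16


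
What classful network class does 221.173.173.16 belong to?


First octet: 221
Binary: 11011101
110xxxxx -> Class C (192-223)
Class C, default mask 255.255.255.0 (/24)


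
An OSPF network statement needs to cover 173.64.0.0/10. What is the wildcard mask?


Subnet mask: 255.192.0.0
Wildcard = 255.255.255.255 - subnet mask
255 - 255 = 0
255 - 192 = 63
255 - 0 = 255
255 - 0 = 255
Wildcard: 0.63.255.255


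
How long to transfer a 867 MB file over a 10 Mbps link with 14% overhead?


Effective throughput = 10 * (1 - 14/100) = 8.6 Mbps
File size in Mb = 867 * 8 = 6936 Mb
Time = 6936 / 8.6
Time = 806.5116 seconds


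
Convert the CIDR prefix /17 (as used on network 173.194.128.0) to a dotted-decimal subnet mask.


/17 means 17 network bits, 15 host bits
Binary: 11111111111111111000000000000000
Mask: 255.255.128.0


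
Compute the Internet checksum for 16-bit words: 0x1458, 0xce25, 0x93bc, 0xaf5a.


Sum all words (with carry folding):
+ 0x1458 = 0x1458
+ 0xce25 = 0xe27d
+ 0x93bc = 0x763a
+ 0xaf5a = 0x2595
One's complement: ~0x2595
Checksum = 0xda6a


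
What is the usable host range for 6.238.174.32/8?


Network: 6.0.0.0
Broadcast: 6.255.255.255
First usable = network + 1
Last usable = broadcast - 1
Range: 6.0.0.1 to 6.255.255.254


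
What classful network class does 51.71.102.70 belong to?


First octet: 51
Binary: 00110011
0xxxxxxx -> Class A (1-126)
Class A, default mask 255.0.0.0 (/8)


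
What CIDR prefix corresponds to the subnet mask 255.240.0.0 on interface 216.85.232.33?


Binary: 11111111.11110000.00000000.00000000
Count leading 1s
Prefix: /12


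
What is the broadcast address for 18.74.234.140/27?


Network: 18.74.234.128/27
Host bits = 5
Set all host bits to 1:
Broadcast: 18.74.234.159


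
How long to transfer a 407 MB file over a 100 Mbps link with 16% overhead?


Effective throughput = 100 * (1 - 16/100) = 84 Mbps
File size in Mb = 407 * 8 = 3256 Mb
Time = 3256 / 84
Time = 38.7619 seconds


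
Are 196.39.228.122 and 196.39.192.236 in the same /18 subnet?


Mask: 255.255.192.0
196.39.228.122 AND mask = 196.39.192.0
196.39.192.236 AND mask = 196.39.192.0
Yes, same subnet (196.39.192.0)


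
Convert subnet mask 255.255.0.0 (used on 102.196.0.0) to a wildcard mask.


Subnet mask: 255.255.0.0
Wildcard = 255.255.255.255 - subnet mask
255 - 255 = 0
255 - 255 = 0
255 - 0 = 255
255 - 0 = 255
Wildcard: 0.0.255.255


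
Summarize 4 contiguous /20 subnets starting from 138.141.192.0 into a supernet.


Original prefix: /20
Number of subnets: 4 = 2^2
New prefix = 20 - 2 = 18
Supernet: 138.141.192.0/18


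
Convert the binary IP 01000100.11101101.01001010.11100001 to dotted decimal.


01000100 = 68
11101101 = 237
01001010 = 74
11100001 = 225
IP: 68.237.74.225


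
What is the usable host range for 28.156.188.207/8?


Network: 28.0.0.0
Broadcast: 28.255.255.255
First usable = network + 1
Last usable = broadcast - 1
Range: 28.0.0.1 to 28.255.255.254


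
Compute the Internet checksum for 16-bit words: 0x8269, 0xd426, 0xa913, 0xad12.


Sum all words (with carry folding):
+ 0x8269 = 0x8269
+ 0xd426 = 0x5690
+ 0xa913 = 0xffa3
+ 0xad12 = 0xacb6
One's complement: ~0xacb6
Checksum = 0x5349


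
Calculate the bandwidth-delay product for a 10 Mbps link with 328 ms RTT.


BDP = bandwidth * RTT
= 10 Mbps * 328 ms
= 10 * 1e6 * 328 / 1000 bits
= 3280000 bits
= 410000 bytes
= 400.3906 KB
BDP = 3280000 bits (410000 bytes)


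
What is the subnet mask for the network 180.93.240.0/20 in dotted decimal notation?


/20 means 20 network bits, 12 host bits
Binary: 11111111111111111111000000000000
Mask: 255.255.240.0


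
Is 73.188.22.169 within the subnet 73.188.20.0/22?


Subnet network: 73.188.20.0
Test IP AND mask: 73.188.20.0
Yes, 73.188.22.169 is in 73.188.20.0/22


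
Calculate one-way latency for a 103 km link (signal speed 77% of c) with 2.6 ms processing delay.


Speed = 0.77 * 3e5 km/s = 231000 km/s
Propagation delay = 103 / 231000 = 0.0004 s = 0.4459 ms
Processing delay = 2.6 ms
Total one-way latency = 3.0459 ms


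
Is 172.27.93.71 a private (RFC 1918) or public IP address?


RFC 1918 private ranges:
  10.0.0.0/8 (10.0.0.0 - 10.255.255.255)
  172.16.0.0/12 (172.16.0.0 - 172.31.255.255)
  192.168.0.0/16 (192.168.0.0 - 192.168.255.255)
Private (in 172.16.0.0/12)


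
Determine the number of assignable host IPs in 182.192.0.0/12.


Host bits = 32 - 12 = 20
Total addresses = 2^20 = 1048576
Usable = total - 2 (network and broadcast)
Usable hosts: 1048574


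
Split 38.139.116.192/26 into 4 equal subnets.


New prefix = 26 + 2 = 28
Each subnet has 16 addresses
  38.139.116.192/28
  38.139.116.208/28
  38.139.116.224/28
  38.139.116.240/28
Subnets: 38.139.116.192/28, 38.139.116.208/28, 38.139.116.224/28, 38.139.116.240/28


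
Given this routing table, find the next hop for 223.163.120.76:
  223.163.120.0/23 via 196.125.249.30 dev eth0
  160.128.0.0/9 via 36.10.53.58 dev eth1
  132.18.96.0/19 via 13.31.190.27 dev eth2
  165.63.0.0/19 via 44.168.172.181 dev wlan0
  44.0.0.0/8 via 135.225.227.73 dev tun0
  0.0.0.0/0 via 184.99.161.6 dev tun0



Longest prefix match for 223.163.120.76:
  /23 223.163.120.0: MATCH
  /9 160.128.0.0: no
  /19 132.18.96.0: no
  /19 165.63.0.0: no
  /8 44.0.0.0: no
  /0 0.0.0.0: MATCH
Selected: next-hop 196.125.249.30 via eth0 (matched /23)


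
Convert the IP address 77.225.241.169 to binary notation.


77 = 01001101
225 = 11100001
241 = 11110001
169 = 10101001
Binary: 01001101.11100001.11110001.10101001


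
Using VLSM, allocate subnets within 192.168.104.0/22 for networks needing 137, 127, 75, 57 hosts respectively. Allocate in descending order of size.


137 hosts -> /24 (254 usable): 192.168.104.0/24
127 hosts -> /24 (254 usable): 192.168.105.0/24
75 hosts -> /25 (126 usable): 192.168.106.0/25
57 hosts -> /26 (62 usable): 192.168.106.128/26
Allocation: 192.168.104.0/24 (137 hosts, 254 usable); 192.168.105.0/24 (127 hosts, 254 usable); 192.168.106.0/25 (75 hosts, 126 usable); 192.168.106.128/26 (57 hosts, 62 usable)


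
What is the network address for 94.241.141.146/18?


IP:   01011110.11110001.10001101.10010010
Mask: 11111111.11111111.11000000.00000000
AND operation:
Net:  01011110.11110001.10000000.00000000
Network: 94.241.128.0/18


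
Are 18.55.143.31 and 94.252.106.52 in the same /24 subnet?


Mask: 255.255.255.0
18.55.143.31 AND mask = 18.55.143.0
94.252.106.52 AND mask = 94.252.106.0
No, different subnets (18.55.143.0 vs 94.252.106.0)


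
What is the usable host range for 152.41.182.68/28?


Network: 152.41.182.64
Broadcast: 152.41.182.79
First usable = network + 1
Last usable = broadcast - 1
Range: 152.41.182.65 to 152.41.182.78


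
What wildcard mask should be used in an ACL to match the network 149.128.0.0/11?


Subnet mask: 255.224.0.0
Wildcard = 255.255.255.255 - subnet mask
255 - 255 = 0
255 - 224 = 31
255 - 0 = 255
255 - 0 = 255
Wildcard: 0.31.255.255


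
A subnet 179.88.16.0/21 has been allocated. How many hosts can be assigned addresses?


Host bits = 32 - 21 = 11
Total addresses = 2^11 = 2048
Usable = total - 2 (network and broadcast)
Usable hosts: 2046


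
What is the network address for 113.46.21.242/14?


IP:   01110001.00101110.00010101.11110010
Mask: 11111111.11111100.00000000.00000000
AND operation:
Net:  01110001.00101100.00000000.00000000
Network: 113.44.0.0/14


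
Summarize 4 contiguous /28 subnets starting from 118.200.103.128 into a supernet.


Original prefix: /28
Number of subnets: 4 = 2^2
New prefix = 28 - 2 = 26
Supernet: 118.200.103.128/26


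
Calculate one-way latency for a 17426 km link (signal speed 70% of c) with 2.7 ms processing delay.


Speed = 0.7 * 3e5 km/s = 210000 km/s
Propagation delay = 17426 / 210000 = 0.083 s = 82.981 ms
Processing delay = 2.7 ms
Total one-way latency = 85.681 ms


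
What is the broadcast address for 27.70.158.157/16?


Network: 27.70.0.0/16
Host bits = 16
Set all host bits to 1:
Broadcast: 27.70.255.255


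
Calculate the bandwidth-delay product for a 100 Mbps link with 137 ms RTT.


BDP = bandwidth * RTT
= 100 Mbps * 137 ms
= 100 * 1e6 * 137 / 1000 bits
= 13700000 bits
= 1712500 bytes
= 1672.3633 KB
BDP = 13700000 bits (1712500 bytes)


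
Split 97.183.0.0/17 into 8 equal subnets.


New prefix = 17 + 3 = 20
Each subnet has 4096 addresses
  97.183.0.0/20
  97.183.16.0/20
  97.183.32.0/20
  97.183.48.0/20
  97.183.64.0/20
  97.183.80.0/20
  97.183.96.0/20
  97.183.112.0/20
Subnets: 97.183.0.0/20, 97.183.16.0/20, 97.183.32.0/20, 97.183.48.0/20, 97.183.64.0/20, 97.183.80.0/20, 97.183.96.0/20, 97.183.112.0/20


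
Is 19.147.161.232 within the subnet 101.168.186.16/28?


Subnet network: 101.168.186.16
Test IP AND mask: 19.147.161.224
No, 19.147.161.232 is not in 101.168.186.16/28


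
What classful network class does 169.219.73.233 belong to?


First octet: 169
Binary: 10101001
10xxxxxx -> Class B (128-191)
Class B, default mask 255.255.0.0 (/16)


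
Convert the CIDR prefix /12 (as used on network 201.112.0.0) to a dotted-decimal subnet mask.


/12 means 12 network bits, 20 host bits
Binary: 11111111111100000000000000000000
Mask: 255.240.0.0


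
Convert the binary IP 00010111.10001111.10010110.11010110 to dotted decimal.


00010111 = 23
10001111 = 143
10010110 = 150
11010110 = 214
IP: 23.143.150.214


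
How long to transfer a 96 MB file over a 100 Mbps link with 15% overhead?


Effective throughput = 100 * (1 - 15/100) = 85 Mbps
File size in Mb = 96 * 8 = 768 Mb
Time = 768 / 85
Time = 9.0353 seconds


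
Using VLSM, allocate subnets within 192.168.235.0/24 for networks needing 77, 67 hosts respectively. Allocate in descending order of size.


77 hosts -> /25 (126 usable): 192.168.235.0/25
67 hosts -> /25 (126 usable): 192.168.235.128/25
Allocation: 192.168.235.0/25 (77 hosts, 126 usable); 192.168.235.128/25 (67 hosts, 126 usable)


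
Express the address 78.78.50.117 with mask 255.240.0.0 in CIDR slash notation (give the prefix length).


Binary: 11111111.11110000.00000000.00000000
Count leading 1s
Prefix: /12


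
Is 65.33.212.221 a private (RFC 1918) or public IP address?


RFC 1918 private ranges:
  10.0.0.0/8 (10.0.0.0 - 10.255.255.255)
  172.16.0.0/12 (172.16.0.0 - 172.31.255.255)
  192.168.0.0/16 (192.168.0.0 - 192.168.255.255)
Public (not in any RFC 1918 range)


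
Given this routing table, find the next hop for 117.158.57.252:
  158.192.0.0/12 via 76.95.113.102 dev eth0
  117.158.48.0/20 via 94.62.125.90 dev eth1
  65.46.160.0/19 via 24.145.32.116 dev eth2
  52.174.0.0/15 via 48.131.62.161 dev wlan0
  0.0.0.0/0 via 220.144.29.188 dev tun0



Longest prefix match for 117.158.57.252:
  /12 158.192.0.0: no
  /20 117.158.48.0: MATCH
  /19 65.46.160.0: no
  /15 52.174.0.0: no
  /0 0.0.0.0: MATCH
Selected: next-hop 94.62.125.90 via eth1 (matched /20)


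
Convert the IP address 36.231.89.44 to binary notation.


36 = 00100100
231 = 11100111
89 = 01011001
44 = 00101100
Binary: 00100100.11100111.01011001.00101100


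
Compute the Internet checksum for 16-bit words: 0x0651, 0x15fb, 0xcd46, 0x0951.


Sum all words (with carry folding):
+ 0x0651 = 0x0651
+ 0x15fb = 0x1c4c
+ 0xcd46 = 0xe992
+ 0x0951 = 0xf2e3
One's complement: ~0xf2e3
Checksum = 0x0d1c


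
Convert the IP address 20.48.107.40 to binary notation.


20 = 00010100
48 = 00110000
107 = 01101011
40 = 00101000
Binary: 00010100.00110000.01101011.00101000


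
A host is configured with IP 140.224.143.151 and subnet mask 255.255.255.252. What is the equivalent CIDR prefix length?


Binary: 11111111.11111111.11111111.11111100
Count leading 1s
Prefix: /30


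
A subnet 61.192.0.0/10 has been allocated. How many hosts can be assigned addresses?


Host bits = 32 - 10 = 22
Total addresses = 2^22 = 4194304
Usable = total - 2 (network and broadcast)
Usable hosts: 4194302


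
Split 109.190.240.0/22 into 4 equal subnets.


New prefix = 22 + 2 = 24
Each subnet has 256 addresses
  109.190.240.0/24
  109.190.241.0/24
  109.190.242.0/24
  109.190.243.0/24
Subnets: 109.190.240.0/24, 109.190.241.0/24, 109.190.242.0/24, 109.190.243.0/24


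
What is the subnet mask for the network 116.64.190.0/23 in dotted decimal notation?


/23 means 23 network bits, 9 host bits
Binary: 11111111111111111111111000000000
Mask: 255.255.254.0


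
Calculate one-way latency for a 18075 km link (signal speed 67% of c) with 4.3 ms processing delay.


Speed = 0.67 * 3e5 km/s = 201000 km/s
Propagation delay = 18075 / 201000 = 0.0899 s = 89.9254 ms
Processing delay = 4.3 ms
Total one-way latency = 94.2254 ms


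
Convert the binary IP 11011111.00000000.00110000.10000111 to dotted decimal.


11011111 = 223
00000000 = 0
00110000 = 48
10000111 = 135
IP: 223.0.48.135


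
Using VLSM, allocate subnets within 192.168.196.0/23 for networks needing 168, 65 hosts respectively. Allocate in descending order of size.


168 hosts -> /24 (254 usable): 192.168.196.0/24
65 hosts -> /25 (126 usable): 192.168.197.0/25
Allocation: 192.168.196.0/24 (168 hosts, 254 usable); 192.168.197.0/25 (65 hosts, 126 usable)


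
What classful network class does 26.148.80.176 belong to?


First octet: 26
Binary: 00011010
0xxxxxxx -> Class A (1-126)
Class A, default mask 255.0.0.0 (/8)


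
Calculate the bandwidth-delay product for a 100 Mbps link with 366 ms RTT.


BDP = bandwidth * RTT
= 100 Mbps * 366 ms
= 100 * 1e6 * 366 / 1000 bits
= 36600000 bits
= 4575000 bytes
= 4467.7734 KB
BDP = 36600000 bits (4575000 bytes)


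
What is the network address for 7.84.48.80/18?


IP:   00000111.01010100.00110000.01010000
Mask: 11111111.11111111.11000000.00000000
AND operation:
Net:  00000111.01010100.00000000.00000000
Network: 7.84.0.0/18


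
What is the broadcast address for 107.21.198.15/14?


Network: 107.20.0.0/14
Host bits = 18
Set all host bits to 1:
Broadcast: 107.23.255.255


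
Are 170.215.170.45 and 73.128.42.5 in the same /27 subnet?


Mask: 255.255.255.224
170.215.170.45 AND mask = 170.215.170.32
73.128.42.5 AND mask = 73.128.42.0
No, different subnets (170.215.170.32 vs 73.128.42.0)


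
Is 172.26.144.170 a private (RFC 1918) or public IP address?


RFC 1918 private ranges:
  10.0.0.0/8 (10.0.0.0 - 10.255.255.255)
  172.16.0.0/12 (172.16.0.0 - 172.31.255.255)
  192.168.0.0/16 (192.168.0.0 - 192.168.255.255)
Private (in 172.16.0.0/12)


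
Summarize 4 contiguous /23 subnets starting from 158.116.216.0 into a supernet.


Original prefix: /23
Number of subnets: 4 = 2^2
New prefix = 23 - 2 = 21
Supernet: 158.116.216.0/21


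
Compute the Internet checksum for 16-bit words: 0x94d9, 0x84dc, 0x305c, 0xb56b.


Sum all words (with carry folding):
+ 0x94d9 = 0x94d9
+ 0x84dc = 0x19b6
+ 0x305c = 0x4a12
+ 0xb56b = 0xff7d
One's complement: ~0xff7d
Checksum = 0x0082


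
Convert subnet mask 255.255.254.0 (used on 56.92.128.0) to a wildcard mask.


Subnet mask: 255.255.254.0
Wildcard = 255.255.255.255 - subnet mask
255 - 255 = 0
255 - 255 = 0
255 - 254 = 1
255 - 0 = 255
Wildcard: 0.0.1.255


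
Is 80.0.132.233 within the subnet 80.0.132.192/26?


Subnet network: 80.0.132.192
Test IP AND mask: 80.0.132.192
Yes, 80.0.132.233 is in 80.0.132.192/26


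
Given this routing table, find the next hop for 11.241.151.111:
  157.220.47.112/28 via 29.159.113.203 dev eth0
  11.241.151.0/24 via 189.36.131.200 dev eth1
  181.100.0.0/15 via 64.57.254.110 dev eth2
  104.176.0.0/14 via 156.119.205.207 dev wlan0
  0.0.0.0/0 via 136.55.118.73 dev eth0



Longest prefix match for 11.241.151.111:
  /28 157.220.47.112: no
  /24 11.241.151.0: MATCH
  /15 181.100.0.0: no
  /14 104.176.0.0: no
  /0 0.0.0.0: MATCH
Selected: next-hop 189.36.131.200 via eth1 (matched /24)


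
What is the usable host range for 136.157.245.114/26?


Network: 136.157.245.64
Broadcast: 136.157.245.127
First usable = network + 1
Last usable = broadcast - 1
Range: 136.157.245.65 to 136.157.245.126


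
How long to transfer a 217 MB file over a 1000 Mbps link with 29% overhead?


Effective throughput = 1000 * (1 - 29/100) = 710 Mbps
File size in Mb = 217 * 8 = 1736 Mb
Time = 1736 / 710
Time = 2.4451 seconds


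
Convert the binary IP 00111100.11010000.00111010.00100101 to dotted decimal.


00111100 = 60
11010000 = 208
00111010 = 58
00100101 = 37
IP: 60.208.58.37


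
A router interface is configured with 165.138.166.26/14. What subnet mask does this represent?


/14 means 14 network bits, 18 host bits
Binary: 11111111111111000000000000000000
Mask: 255.252.0.0


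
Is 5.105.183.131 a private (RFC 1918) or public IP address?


RFC 1918 private ranges:
  10.0.0.0/8 (10.0.0.0 - 10.255.255.255)
  172.16.0.0/12 (172.16.0.0 - 172.31.255.255)
  192.168.0.0/16 (192.168.0.0 - 192.168.255.255)
Public (not in any RFC 1918 range)


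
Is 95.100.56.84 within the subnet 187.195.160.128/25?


Subnet network: 187.195.160.128
Test IP AND mask: 95.100.56.0
No, 95.100.56.84 is not in 187.195.160.128/25


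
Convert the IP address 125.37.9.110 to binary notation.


125 = 01111101
37 = 00100101
9 = 00001001
110 = 01101110
Binary: 01111101.00100101.00001001.01101110


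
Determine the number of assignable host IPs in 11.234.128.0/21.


Host bits = 32 - 21 = 11
Total addresses = 2^11 = 2048
Usable = total - 2 (network and broadcast)
Usable hosts: 2046


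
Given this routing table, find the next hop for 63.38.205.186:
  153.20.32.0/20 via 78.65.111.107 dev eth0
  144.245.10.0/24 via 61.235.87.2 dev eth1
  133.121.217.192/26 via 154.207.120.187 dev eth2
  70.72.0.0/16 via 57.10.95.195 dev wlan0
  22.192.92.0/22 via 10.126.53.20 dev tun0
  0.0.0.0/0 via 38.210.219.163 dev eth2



Longest prefix match for 63.38.205.186:
  /20 153.20.32.0: no
  /24 144.245.10.0: no
  /26 133.121.217.192: no
  /16 70.72.0.0: no
  /22 22.192.92.0: no
  /0 0.0.0.0: MATCH
Selected: next-hop 38.210.219.163 via eth2 (matched /0)


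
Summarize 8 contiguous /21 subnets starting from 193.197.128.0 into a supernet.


Original prefix: /21
Number of subnets: 8 = 2^3
New prefix = 21 - 3 = 18
Supernet: 193.197.128.0/18


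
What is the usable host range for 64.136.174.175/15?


Network: 64.136.0.0
Broadcast: 64.137.255.255
First usable = network + 1
Last usable = broadcast - 1
Range: 64.136.0.1 to 64.137.255.254


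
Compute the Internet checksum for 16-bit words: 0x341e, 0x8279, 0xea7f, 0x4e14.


Sum all words (with carry folding):
+ 0x341e = 0x341e
+ 0x8279 = 0xb697
+ 0xea7f = 0xa117
+ 0x4e14 = 0xef2b
One's complement: ~0xef2b
Checksum = 0x10d4


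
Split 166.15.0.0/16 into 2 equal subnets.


New prefix = 16 + 1 = 17
Each subnet has 32768 addresses
  166.15.0.0/17
  166.15.128.0/17
Subnets: 166.15.0.0/17, 166.15.128.0/17


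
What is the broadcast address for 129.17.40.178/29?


Network: 129.17.40.176/29
Host bits = 3
Set all host bits to 1:
Broadcast: 129.17.40.183


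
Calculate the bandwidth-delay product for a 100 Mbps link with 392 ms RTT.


BDP = bandwidth * RTT
= 100 Mbps * 392 ms
= 100 * 1e6 * 392 / 1000 bits
= 39200000 bits
= 4900000 bytes
= 4785.1562 KB
BDP = 39200000 bits (4900000 bytes)


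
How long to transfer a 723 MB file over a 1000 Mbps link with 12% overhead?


Effective throughput = 1000 * (1 - 12/100) = 880 Mbps
File size in Mb = 723 * 8 = 5784 Mb
Time = 5784 / 880
Time = 6.5727 seconds


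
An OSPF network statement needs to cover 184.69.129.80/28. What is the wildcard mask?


Subnet mask: 255.255.255.240
Wildcard = 255.255.255.255 - subnet mask
255 - 255 = 0
255 - 255 = 0
255 - 255 = 0
255 - 240 = 15
Wildcard: 0.0.0.15


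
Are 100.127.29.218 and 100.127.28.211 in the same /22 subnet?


Mask: 255.255.252.0
100.127.29.218 AND mask = 100.127.28.0
100.127.28.211 AND mask = 100.127.28.0
Yes, same subnet (100.127.28.0)


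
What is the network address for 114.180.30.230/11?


IP:   01110010.10110100.00011110.11100110
Mask: 11111111.11100000.00000000.00000000
AND operation:
Net:  01110010.10100000.00000000.00000000
Network: 114.160.0.0/11


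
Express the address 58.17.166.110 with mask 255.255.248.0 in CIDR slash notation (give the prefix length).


Binary: 11111111.11111111.11111000.00000000
Count leading 1s
Prefix: /21


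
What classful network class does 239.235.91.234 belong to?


First octet: 239
Binary: 11101111
1110xxxx -> Class D (224-239)
Class D (multicast), default mask N/A
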